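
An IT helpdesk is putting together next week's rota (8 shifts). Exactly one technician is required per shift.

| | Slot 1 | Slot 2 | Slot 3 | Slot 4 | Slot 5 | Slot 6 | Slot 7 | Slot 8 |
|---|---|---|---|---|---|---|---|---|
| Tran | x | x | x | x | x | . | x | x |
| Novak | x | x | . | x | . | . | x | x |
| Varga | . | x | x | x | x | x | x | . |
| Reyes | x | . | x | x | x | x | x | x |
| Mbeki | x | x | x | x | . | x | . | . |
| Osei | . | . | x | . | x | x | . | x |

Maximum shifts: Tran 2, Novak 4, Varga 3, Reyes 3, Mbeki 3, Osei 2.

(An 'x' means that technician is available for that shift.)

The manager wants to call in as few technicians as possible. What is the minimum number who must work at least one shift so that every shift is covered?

3

8 slots to fill and no one can take more than 4, so at least ⌈8/4⌉ = 2 technicians are needed.
Any 2 technicians together have capacity at most 4+3 = 7 < 8 slots, so 2 can never suffice.
Tran, Novak, and Varga alone can cover everything: Slot 1→Tran, Slot 2→Novak, Slot 3→Tran, Slot 4→Novak, Slot 5→Varga, Slot 6→Varga, Slot 7→Novak, Slot 8→Novak.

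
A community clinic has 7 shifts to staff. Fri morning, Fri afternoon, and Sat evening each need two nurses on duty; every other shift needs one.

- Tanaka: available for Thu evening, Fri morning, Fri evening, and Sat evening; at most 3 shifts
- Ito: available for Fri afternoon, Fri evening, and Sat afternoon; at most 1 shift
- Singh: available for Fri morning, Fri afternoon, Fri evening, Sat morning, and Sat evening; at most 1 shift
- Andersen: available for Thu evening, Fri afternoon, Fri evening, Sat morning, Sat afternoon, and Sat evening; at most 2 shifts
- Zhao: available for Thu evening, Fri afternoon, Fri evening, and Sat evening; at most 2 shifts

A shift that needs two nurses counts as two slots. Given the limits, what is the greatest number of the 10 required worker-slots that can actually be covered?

9

Total capacity across all nurses is 3+1+1+2+2 = 9, and 10 slots are needed, so at most 9 can be filled.
An assignment achieving 9: Thu evening→Tanaka, Fri morning→Tanaka+Singh, Fri afternoon→Andersen+Zhao, Sat morning→Andersen, Sat afternoon→Ito, Sat evening→Tanaka+Zhao.
Loads: Tanaka 3/3, Ito 1/1, Singh 1/1, Andersen 2/2, Zhao 2/2.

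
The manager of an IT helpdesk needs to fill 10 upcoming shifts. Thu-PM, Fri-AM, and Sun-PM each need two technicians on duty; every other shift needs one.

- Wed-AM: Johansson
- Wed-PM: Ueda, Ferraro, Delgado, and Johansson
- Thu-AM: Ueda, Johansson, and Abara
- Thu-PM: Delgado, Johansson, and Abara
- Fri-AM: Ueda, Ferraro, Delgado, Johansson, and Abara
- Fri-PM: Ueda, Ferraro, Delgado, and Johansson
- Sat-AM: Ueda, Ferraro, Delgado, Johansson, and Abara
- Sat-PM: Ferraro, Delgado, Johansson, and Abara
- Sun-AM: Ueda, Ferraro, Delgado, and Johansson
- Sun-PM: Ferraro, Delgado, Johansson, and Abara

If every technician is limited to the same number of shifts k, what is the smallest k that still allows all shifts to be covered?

3

With 5 technicians and 13 worker-slots to fill, someone must work at least ⌈13/5⌉ = 3 shifts, so k ≥ 3.
k = 3 works: Wed-AM→Johansson, Wed-PM→Ueda, Thu-AM→Ueda, Thu-PM→Delgado+Johansson, Fri-AM→Delgado+Abara, Fri-PM→Ueda, Sat-AM→Ferraro, Sat-PM→Ferraro, Sun-AM→Ferraro, Sun-PM→Delgado+Johansson.
Loads: Ueda 3, Ferraro 3, Delgado 3, Johansson 3, Abara 1 — all ≤ 3.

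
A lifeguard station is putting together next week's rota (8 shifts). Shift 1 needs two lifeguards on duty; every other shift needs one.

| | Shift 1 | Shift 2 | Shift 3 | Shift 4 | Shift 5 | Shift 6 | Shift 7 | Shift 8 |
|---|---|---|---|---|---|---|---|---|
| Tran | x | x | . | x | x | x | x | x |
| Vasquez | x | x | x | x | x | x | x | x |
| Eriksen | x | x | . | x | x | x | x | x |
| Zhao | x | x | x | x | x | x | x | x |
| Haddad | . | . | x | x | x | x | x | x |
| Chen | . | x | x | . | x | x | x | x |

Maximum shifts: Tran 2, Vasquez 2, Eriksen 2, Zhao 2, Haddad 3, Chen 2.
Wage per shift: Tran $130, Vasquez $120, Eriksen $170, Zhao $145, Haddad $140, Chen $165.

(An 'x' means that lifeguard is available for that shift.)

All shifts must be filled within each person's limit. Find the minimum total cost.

$1210

Picking the cheapest available lifeguard for each shift independently would cost $1090, but that ignores the shift limits.
An optimal schedule: Shift 1→Tran+Zhao, Shift 2→Vasquez, Shift 3→Vasquez, Shift 4→Tran, Shift 5→Haddad, Shift 6→Haddad, Shift 7→Haddad, Shift 8→Zhao.
Total: 130 + 145 + 120 + 120 + 130 + 140 + 140 + 140 + 145 = $1210.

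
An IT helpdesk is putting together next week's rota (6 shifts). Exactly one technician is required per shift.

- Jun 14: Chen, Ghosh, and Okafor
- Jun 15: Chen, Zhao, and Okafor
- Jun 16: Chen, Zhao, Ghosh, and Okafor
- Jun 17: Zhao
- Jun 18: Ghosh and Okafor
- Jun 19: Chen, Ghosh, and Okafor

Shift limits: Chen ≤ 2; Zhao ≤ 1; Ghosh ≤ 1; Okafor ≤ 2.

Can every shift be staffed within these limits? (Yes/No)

Yes

Jun 17 can only be covered by Zhao, so that assignment is forced.
One valid schedule: Jun 14→Chen, Jun 15→Chen, Jun 16→Okafor, Jun 17→Zhao, Jun 18→Ghosh, Jun 19→Okafor.
Loads: Chen 2/2, Zhao 1/1, Ghosh 1/1, Okafor 2/2 — all within limits.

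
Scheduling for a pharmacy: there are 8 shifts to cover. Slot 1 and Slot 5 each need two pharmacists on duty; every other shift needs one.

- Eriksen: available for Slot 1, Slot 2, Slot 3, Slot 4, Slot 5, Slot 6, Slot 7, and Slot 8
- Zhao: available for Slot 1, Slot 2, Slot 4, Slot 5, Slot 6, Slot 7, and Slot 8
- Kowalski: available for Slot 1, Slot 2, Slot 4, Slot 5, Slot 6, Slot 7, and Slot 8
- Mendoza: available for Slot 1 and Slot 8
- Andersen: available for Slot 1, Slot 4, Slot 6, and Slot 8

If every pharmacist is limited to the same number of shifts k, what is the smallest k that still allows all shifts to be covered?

With 5 pharmacists and 10 worker-slots to fill, someone must work at least ⌈10/5⌉ = 2 shifts, so k ≥ 2.
k = 2 works: Slot 1→Mendoza+Andersen, Slot 2→Eriksen, Slot 3→Eriksen, Slot 4→Kowalski, Slot 5→Zhao+Kowalski, Slot 6→Andersen, Slot 7→Zhao, Slot 8→Mendoza.
Loads: Eriksen 2, Zhao 2, Kowalski 2, Mendoza 2, Andersen 2 — all ≤ 2.

2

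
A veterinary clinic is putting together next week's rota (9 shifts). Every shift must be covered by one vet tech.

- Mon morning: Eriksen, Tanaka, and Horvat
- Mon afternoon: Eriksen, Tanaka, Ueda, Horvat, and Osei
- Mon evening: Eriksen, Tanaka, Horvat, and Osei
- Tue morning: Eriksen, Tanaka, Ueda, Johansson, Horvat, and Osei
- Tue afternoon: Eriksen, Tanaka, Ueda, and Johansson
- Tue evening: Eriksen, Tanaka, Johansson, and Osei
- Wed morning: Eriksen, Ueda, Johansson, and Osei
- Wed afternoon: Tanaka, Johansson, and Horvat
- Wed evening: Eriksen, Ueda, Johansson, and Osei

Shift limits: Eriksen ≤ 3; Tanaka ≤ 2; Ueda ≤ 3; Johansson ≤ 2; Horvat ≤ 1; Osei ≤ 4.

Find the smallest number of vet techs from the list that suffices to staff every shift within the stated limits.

9 slots to fill and no one can take more than 4, so at least ⌈9/4⌉ = 3 vet techs are needed.
Eriksen, Tanaka, and Osei alone can cover everything: Mon morning→Eriksen, Mon afternoon→Tanaka, Mon evening→Osei, Tue morning→Osei, Tue afternoon→Eriksen, Tue evening→Osei, Wed morning→Eriksen, Wed afternoon→Tanaka, Wed evening→Osei.

3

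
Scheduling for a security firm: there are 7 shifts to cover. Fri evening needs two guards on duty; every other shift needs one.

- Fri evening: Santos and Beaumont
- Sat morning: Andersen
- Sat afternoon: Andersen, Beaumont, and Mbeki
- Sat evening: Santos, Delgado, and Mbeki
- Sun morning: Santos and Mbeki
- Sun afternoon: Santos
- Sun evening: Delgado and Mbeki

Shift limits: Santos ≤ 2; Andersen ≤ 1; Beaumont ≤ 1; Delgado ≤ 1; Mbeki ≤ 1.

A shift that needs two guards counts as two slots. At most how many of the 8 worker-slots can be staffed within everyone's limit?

Total capacity across all guards is 2+1+1+1+1 = 6, and 8 slots are needed, so at most 6 can be filled.
An assignment achieving 6: Fri evening→Santos+Beaumont, Sat morning→Andersen, Sun morning→Mbeki, Sun afternoon→Santos, Sun evening→Delgado.
Loads: Santos 2/2, Andersen 1/1, Beaumont 1/1, Delgado 1/1, Mbeki 1/1.

6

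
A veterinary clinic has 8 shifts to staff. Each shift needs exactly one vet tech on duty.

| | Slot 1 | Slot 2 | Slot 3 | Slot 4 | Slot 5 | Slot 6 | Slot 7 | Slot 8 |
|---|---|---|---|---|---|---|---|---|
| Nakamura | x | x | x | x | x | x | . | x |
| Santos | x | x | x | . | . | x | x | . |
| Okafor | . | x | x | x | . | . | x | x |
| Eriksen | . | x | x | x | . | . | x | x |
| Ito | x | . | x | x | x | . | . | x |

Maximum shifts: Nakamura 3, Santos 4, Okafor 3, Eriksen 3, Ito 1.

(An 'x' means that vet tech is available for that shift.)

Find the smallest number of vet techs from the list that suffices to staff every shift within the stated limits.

3

8 slots to fill and no one can take more than 4, so at least ⌈8/4⌉ = 2 vet techs are needed.
Any 2 vet techs together have capacity at most 4+3 = 7 < 8 slots, so 2 can never suffice.
Nakamura, Santos, and Okafor alone can cover everything: Slot 1→Nakamura, Slot 2→Santos, Slot 3→Santos, Slot 4→Nakamura, Slot 5→Nakamura, Slot 6→Santos, Slot 7→Santos, Slot 8→Okafor.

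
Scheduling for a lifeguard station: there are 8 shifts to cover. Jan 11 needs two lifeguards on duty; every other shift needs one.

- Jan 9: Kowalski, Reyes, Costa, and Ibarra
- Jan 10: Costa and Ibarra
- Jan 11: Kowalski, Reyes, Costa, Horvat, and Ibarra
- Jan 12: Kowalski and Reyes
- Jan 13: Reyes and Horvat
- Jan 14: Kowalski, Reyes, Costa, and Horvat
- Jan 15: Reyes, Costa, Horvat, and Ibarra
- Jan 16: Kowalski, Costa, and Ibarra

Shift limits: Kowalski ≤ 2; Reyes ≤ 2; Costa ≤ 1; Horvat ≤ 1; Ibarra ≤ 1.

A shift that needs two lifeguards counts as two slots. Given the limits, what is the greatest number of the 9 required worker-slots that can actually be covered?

Total capacity across all lifeguards is 2+2+1+1+1 = 7, and 9 slots are needed, so at most 7 can be filled.
An assignment achieving 7: Jan 9→Reyes, Jan 10→Costa, Jan 12→Kowalski, Jan 13→Reyes, Jan 14→Horvat, Jan 15→Ibarra, Jan 16→Kowalski.
Loads: Kowalski 2/2, Reyes 2/2, Costa 1/1, Horvat 1/1, Ibarra 1/1.

7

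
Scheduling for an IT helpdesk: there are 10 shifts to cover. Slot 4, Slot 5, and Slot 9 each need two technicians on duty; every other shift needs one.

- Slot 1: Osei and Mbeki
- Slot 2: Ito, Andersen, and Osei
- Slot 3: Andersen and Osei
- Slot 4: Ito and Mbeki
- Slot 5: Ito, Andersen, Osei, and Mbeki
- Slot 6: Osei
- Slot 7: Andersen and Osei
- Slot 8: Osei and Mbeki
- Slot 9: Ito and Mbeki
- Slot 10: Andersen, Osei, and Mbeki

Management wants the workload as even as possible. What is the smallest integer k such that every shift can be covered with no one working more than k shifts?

4

With 4 technicians and 13 worker-slots to fill, someone must work at least ⌈13/4⌉ = 4 shifts, so k ≥ 4.
k = 4 works: Slot 1→Osei, Slot 2→Ito, Slot 3→Andersen, Slot 4→Ito+Mbeki, Slot 5→Ito+Andersen, Slot 6→Osei, Slot 7→Andersen, Slot 8→Osei, Slot 9→Ito+Mbeki, Slot 10→Andersen.
Loads: Ito 4, Andersen 4, Osei 3, Mbeki 2 — all ≤ 4.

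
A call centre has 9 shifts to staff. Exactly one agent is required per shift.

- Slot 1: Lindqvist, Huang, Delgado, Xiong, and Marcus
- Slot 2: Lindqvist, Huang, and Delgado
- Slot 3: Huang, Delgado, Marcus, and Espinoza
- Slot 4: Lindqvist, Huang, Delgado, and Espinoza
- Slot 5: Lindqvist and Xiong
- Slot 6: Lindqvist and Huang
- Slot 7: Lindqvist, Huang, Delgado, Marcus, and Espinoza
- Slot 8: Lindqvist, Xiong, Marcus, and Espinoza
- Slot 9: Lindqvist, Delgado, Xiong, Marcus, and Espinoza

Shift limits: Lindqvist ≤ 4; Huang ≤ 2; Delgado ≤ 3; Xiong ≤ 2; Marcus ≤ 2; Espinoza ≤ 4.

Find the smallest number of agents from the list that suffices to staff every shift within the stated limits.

9 slots to fill and no one can take more than 4, so at least ⌈9/4⌉ = 3 agents are needed.
Lindqvist, Huang, and Delgado alone can cover everything: Slot 1→Huang, Slot 2→Delgado, Slot 3→Huang, Slot 4→Delgado, Slot 5→Lindqvist, Slot 6→Lindqvist, Slot 7→Delgado, Slot 8→Lindqvist, Slot 9→Lindqvist.

3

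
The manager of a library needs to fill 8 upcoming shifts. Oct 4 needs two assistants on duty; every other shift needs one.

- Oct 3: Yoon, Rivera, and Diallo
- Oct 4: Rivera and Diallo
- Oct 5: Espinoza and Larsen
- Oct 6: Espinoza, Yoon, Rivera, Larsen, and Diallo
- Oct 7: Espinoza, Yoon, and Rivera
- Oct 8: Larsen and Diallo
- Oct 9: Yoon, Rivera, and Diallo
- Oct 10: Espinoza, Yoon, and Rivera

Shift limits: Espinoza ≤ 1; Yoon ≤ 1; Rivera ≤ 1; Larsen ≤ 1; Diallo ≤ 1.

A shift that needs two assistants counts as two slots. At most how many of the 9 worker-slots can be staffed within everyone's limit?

Total capacity across all assistants is 1+1+1+1+1 = 5, and 9 slots are needed, so at most 5 can be filled.
An assignment achieving 5: Oct 3→Yoon, Oct 4→Rivera+Diallo, Oct 5→Espinoza, Oct 8→Larsen.
Loads: Espinoza 1/1, Yoon 1/1, Rivera 1/1, Larsen 1/1, Diallo 1/1.

5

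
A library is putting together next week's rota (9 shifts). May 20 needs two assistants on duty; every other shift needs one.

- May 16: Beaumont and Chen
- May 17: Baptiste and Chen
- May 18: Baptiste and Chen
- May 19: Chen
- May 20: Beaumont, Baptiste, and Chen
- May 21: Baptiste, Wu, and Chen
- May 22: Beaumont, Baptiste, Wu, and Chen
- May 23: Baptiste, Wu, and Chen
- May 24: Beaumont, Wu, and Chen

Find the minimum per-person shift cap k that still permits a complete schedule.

3

With 4 assistants and 10 worker-slots to fill, someone must work at least ⌈10/4⌉ = 3 shifts, so k ≥ 3.
k = 3 works: May 16→Beaumont, May 17→Baptiste, May 18→Baptiste, May 19→Chen, May 20→Beaumont+Baptiste, May 21→Wu, May 22→Wu, May 23→Wu, May 24→Beaumont.
Loads: Beaumont 3, Baptiste 3, Wu 3, Chen 1 — all ≤ 3.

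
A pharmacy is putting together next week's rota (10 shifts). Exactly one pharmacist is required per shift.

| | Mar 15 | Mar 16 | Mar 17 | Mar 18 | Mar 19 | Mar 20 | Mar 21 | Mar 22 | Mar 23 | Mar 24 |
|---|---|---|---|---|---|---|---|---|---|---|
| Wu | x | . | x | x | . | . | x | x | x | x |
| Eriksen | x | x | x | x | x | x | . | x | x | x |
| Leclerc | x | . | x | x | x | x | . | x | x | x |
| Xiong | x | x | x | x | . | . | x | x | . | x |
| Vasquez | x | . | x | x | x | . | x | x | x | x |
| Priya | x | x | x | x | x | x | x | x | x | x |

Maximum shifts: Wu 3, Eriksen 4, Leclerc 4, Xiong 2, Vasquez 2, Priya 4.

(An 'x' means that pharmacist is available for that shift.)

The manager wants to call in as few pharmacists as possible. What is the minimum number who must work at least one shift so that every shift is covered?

3

10 slots to fill and no one can take more than 4, so at least ⌈10/4⌉ = 3 pharmacists are needed.
Wu, Eriksen, and Leclerc alone can cover everything: Mar 15→Wu, Mar 16→Eriksen, Mar 17→Wu, Mar 18→Eriksen, Mar 19→Eriksen, Mar 20→Eriksen, Mar 21→Wu, Mar 22→Leclerc, Mar 23→Leclerc, Mar 24→Leclerc.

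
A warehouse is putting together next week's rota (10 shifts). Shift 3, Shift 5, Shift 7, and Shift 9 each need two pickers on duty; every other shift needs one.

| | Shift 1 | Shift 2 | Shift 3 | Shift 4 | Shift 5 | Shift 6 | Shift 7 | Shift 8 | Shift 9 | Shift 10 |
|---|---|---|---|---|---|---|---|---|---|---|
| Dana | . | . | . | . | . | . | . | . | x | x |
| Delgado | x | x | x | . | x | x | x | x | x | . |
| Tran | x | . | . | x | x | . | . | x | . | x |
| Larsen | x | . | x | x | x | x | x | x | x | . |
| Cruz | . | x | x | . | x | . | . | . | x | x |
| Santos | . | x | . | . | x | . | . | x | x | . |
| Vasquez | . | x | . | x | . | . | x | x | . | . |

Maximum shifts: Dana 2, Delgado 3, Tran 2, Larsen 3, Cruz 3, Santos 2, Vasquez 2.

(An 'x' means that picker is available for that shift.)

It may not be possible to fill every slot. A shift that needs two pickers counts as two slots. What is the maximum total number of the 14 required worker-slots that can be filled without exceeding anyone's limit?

Total capacity across all pickers is 2+3+2+3+3+2+2 = 17, and 14 slots are needed, so at most 14 can be filled.
An assignment achieving 14: Shift 1→Delgado, Shift 2→Cruz, Shift 3→Delgado+Larsen, Shift 4→Tran, Shift 5→Tran+Larsen, Shift 6→Delgado, Shift 7→Larsen+Vasquez, Shift 8→Santos, Shift 9→Dana+Cruz, Shift 10→Dana.
Loads: Dana 2/2, Delgado 3/3, Tran 2/2, Larsen 3/3, Cruz 2/3, Santos 1/2, Vasquez 1/2.

14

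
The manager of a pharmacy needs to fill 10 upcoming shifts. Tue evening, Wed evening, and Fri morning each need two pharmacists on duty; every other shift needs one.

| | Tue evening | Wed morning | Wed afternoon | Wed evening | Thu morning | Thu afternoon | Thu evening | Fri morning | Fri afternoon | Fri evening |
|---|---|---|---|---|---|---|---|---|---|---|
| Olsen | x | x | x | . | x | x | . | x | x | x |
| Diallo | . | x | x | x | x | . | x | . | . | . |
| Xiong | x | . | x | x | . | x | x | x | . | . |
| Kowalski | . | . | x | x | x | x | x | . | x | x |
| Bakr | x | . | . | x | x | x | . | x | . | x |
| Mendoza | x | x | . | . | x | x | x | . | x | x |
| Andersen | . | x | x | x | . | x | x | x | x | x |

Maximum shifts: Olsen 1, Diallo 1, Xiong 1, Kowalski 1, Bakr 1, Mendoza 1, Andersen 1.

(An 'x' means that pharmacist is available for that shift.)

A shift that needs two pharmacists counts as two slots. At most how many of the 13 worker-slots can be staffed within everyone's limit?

7

Total capacity across all pharmacists is 1+1+1+1+1+1+1 = 7, and 13 slots are needed, so at most 7 can be filled.
An assignment achieving 7: Tue evening→Olsen+Xiong, Wed morning→Diallo, Thu morning→Mendoza, Fri morning→Bakr+Andersen, Fri afternoon→Kowalski.
Loads: Olsen 1/1, Diallo 1/1, Xiong 1/1, Kowalski 1/1, Bakr 1/1, Mendoza 1/1, Andersen 1/1.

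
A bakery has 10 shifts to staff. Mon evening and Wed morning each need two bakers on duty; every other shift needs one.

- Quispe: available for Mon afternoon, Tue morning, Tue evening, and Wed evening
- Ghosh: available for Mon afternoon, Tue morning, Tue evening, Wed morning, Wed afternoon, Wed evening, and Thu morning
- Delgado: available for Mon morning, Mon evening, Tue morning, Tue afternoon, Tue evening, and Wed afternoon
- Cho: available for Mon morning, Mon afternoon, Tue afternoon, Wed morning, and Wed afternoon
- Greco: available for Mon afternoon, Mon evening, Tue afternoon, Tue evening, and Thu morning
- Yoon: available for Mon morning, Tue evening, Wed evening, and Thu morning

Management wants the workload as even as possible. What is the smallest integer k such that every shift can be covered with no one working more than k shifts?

With 6 bakers and 12 worker-slots to fill, someone must work at least ⌈12/6⌉ = 2 shifts, so k ≥ 2.
k = 2 works: Mon morning→Delgado, Mon afternoon→Greco, Mon evening→Delgado+Greco, Tue morning→Quispe, Tue afternoon→Cho, Tue evening→Yoon, Wed morning→Ghosh+Cho, Wed afternoon→Ghosh, Wed evening→Quispe, Thu morning→Yoon.
Loads: Quispe 2, Ghosh 2, Delgado 2, Cho 2, Greco 2, Yoon 2 — all ≤ 2.

2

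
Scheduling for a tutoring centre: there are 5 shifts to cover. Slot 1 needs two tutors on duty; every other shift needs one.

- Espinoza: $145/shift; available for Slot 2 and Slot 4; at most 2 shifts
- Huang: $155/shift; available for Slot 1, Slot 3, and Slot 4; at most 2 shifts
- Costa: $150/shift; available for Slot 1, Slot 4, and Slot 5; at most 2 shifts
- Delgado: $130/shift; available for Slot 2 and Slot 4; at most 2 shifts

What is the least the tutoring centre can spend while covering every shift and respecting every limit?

$870

Slot 1 can only be covered by Huang and Costa, so that assignment is forced.
Slot 3 can only be covered by Huang, so that assignment is forced.
Slot 5 can only be covered by Costa, so that assignment is forced.
Picking the cheapest available tutor for each shift independently would cost $870, and that bound is achievable.
An optimal schedule: Slot 1→Costa+Huang, Slot 2→Delgado, Slot 3→Huang, Slot 4→Delgado, Slot 5→Costa.
Total: 150 + 155 + 130 + 155 + 130 + 150 = $870.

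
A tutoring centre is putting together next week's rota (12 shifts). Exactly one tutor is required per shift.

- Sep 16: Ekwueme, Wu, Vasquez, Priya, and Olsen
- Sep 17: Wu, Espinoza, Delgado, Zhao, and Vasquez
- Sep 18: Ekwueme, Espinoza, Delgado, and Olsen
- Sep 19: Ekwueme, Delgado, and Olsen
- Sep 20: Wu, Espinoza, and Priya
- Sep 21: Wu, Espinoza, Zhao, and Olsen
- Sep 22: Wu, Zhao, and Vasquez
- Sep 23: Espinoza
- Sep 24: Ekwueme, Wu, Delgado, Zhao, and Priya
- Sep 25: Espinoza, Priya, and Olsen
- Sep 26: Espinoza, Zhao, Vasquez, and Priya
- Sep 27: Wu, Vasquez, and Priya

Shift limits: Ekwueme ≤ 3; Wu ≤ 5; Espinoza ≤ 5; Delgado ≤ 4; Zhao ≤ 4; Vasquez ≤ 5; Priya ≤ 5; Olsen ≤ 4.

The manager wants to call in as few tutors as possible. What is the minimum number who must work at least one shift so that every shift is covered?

3

12 slots to fill and no one can take more than 5, so at least ⌈12/5⌉ = 3 tutors are needed.
Ekwueme, Wu, and Espinoza alone can cover everything: Sep 16→Ekwueme, Sep 17→Wu, Sep 18→Ekwueme, Sep 19→Ekwueme, Sep 20→Wu, Sep 21→Espinoza, Sep 22→Wu, Sep 23→Espinoza, Sep 24→Wu, Sep 25→Espinoza, Sep 26→Espinoza, Sep 27→Wu.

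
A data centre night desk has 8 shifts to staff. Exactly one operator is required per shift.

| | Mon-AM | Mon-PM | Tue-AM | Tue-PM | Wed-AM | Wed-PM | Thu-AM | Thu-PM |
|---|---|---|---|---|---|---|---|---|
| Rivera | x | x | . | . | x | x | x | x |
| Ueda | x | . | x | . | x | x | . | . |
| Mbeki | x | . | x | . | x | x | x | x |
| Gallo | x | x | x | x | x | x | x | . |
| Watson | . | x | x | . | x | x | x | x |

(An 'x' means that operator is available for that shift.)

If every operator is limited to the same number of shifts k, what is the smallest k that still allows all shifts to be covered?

2

With 5 operators and 8 worker-slots to fill, someone must work at least ⌈8/5⌉ = 2 shifts, so k ≥ 2.
k = 2 works: Mon-AM→Ueda, Mon-PM→Rivera, Tue-AM→Ueda, Tue-PM→Gallo, Wed-AM→Mbeki, Wed-PM→Gallo, Thu-AM→Mbeki, Thu-PM→Rivera.
Loads: Rivera 2, Ueda 2, Mbeki 2, Gallo 2, Watson 0 — all ≤ 2.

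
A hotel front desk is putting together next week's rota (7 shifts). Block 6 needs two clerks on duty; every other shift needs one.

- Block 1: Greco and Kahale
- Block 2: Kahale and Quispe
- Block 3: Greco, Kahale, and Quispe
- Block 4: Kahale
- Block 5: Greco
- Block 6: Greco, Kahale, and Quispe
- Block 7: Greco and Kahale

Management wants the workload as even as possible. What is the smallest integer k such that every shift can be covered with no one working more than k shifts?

With 3 clerks and 8 worker-slots to fill, someone must work at least ⌈8/3⌉ = 3 shifts, so k ≥ 3.
k = 3 works: Block 1→Greco, Block 2→Kahale, Block 3→Quispe, Block 4→Kahale, Block 5→Greco, Block 6→Kahale+Quispe, Block 7→Greco.
Loads: Greco 3, Kahale 3, Quispe 2 — all ≤ 3.

3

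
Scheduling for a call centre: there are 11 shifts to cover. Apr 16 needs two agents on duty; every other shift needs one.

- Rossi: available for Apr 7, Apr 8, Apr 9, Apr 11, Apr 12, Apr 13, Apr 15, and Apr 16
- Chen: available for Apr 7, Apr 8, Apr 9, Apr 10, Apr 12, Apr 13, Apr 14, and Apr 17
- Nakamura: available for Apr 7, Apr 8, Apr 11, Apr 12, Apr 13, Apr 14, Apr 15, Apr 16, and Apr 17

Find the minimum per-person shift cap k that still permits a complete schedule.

4

With 3 agents and 12 worker-slots to fill, someone must work at least ⌈12/3⌉ = 4 shifts, so k ≥ 4.
k = 4 works: Apr 7→Chen, Apr 8→Nakamura, Apr 9→Rossi, Apr 10→Chen, Apr 11→Rossi, Apr 12→Nakamura, Apr 13→Nakamura, Apr 14→Chen, Apr 15→Rossi, Apr 16→Rossi+Nakamura, Apr 17→Chen.
Loads: Rossi 4, Chen 4, Nakamura 4 — all ≤ 4.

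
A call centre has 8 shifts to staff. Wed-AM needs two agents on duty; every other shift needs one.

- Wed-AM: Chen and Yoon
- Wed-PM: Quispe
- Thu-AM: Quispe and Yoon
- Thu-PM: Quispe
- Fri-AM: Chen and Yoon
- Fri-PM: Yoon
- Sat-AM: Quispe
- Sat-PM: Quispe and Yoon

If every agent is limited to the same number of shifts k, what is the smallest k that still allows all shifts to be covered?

With 3 agents and 9 worker-slots to fill, someone must work at least ⌈9/3⌉ = 3 shifts, so k ≥ 3.
k = 3 is infeasible (exhaustive check).
k = 4 works: Wed-AM→Chen+Yoon, Wed-PM→Quispe, Thu-AM→Quispe, Thu-PM→Quispe, Fri-AM→Chen, Fri-PM→Yoon, Sat-AM→Quispe, Sat-PM→Yoon.
Loads: Quispe 4, Chen 2, Yoon 3 — all ≤ 4.

4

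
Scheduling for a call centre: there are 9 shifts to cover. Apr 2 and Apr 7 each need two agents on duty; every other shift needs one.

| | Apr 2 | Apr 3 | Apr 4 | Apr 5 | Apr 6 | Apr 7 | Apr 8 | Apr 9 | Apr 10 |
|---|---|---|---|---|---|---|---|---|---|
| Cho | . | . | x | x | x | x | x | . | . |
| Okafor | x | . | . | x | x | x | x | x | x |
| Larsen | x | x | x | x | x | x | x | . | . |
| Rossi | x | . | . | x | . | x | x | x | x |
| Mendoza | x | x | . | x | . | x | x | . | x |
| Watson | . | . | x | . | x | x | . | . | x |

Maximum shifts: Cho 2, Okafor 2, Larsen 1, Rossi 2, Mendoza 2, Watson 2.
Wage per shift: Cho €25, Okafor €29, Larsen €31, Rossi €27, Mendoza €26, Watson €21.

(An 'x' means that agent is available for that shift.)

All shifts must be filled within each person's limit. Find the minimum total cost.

€287

Picking the cheapest available agent for each shift independently would cost €265, but that ignores the shift limits.
An optimal schedule: Apr 2→Rossi+Mendoza, Apr 3→Larsen, Apr 4→Cho, Apr 5→Okafor, Apr 6→Cho, Apr 7→Mendoza+Watson, Apr 8→Rossi, Apr 9→Okafor, Apr 10→Watson.
Total: 27 + 26 + 31 + 25 + 29 + 25 + 26 + 21 + 27 + 29 + 21 = €287.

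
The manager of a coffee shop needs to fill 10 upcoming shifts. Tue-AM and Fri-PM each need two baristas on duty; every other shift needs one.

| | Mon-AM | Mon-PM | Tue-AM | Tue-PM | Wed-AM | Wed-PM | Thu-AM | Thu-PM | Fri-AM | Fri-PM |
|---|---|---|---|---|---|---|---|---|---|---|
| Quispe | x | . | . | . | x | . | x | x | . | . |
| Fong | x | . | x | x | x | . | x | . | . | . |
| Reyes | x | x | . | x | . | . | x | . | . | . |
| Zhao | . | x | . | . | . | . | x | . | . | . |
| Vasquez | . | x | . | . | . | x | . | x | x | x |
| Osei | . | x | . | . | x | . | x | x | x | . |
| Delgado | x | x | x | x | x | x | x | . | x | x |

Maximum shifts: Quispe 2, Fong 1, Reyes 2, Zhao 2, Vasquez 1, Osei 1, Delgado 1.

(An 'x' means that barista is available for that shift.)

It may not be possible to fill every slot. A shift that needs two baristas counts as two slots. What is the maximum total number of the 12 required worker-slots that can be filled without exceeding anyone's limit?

Total capacity across all baristas is 2+1+2+2+1+1+1 = 10, and 12 slots are needed, so at most 10 can be filled.
An assignment achieving 10: Mon-AM→Reyes, Mon-PM→Zhao, Tue-AM→Fong+Delgado, Tue-PM→Reyes, Wed-AM→Quispe, Wed-PM→Vasquez, Thu-AM→Zhao, Thu-PM→Quispe, Fri-AM→Osei.
Loads: Quispe 2/2, Fong 1/1, Reyes 2/2, Zhao 2/2, Vasquez 1/1, Osei 1/1, Delgado 1/1.

10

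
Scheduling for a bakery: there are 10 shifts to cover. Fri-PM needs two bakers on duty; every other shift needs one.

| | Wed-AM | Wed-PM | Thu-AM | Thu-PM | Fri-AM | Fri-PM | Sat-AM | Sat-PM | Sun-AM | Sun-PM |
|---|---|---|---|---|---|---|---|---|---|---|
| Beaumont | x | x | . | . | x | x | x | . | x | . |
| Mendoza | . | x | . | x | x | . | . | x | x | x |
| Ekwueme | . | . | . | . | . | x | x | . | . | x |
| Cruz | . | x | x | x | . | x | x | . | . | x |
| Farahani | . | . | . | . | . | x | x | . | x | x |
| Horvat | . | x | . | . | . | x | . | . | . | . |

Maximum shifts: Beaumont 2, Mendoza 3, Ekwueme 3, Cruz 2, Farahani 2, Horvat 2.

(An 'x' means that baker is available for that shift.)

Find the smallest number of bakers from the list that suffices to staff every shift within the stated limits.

5

11 slots to fill and no one can take more than 3, so at least ⌈11/3⌉ = 4 bakers are needed.
Any 4 bakers together have capacity at most 3+3+2+2 = 10 < 11 slots, so 4 can never suffice.
Beaumont, Mendoza, Ekwueme, Cruz, and Farahani alone can cover everything: Wed-AM→Beaumont, Wed-PM→Mendoza, Thu-AM→Cruz, Thu-PM→Mendoza, Fri-AM→Beaumont, Fri-PM→Ekwueme+Cruz, Sat-AM→Ekwueme, Sat-PM→Mendoza, Sun-AM→Farahani, Sun-PM→Ekwueme.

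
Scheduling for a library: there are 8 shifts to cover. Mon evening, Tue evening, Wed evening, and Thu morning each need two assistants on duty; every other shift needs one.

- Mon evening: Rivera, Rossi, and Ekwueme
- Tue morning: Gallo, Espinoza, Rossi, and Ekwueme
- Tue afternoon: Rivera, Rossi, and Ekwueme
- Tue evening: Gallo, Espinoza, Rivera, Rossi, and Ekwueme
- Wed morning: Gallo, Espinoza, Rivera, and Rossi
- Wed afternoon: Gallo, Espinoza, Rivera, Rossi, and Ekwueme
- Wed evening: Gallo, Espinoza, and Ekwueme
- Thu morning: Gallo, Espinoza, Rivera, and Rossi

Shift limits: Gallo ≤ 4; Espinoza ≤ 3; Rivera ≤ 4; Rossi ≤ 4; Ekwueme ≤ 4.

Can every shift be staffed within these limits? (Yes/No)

Yes

One valid schedule: Mon evening→Rivera+Rossi, Tue morning→Gallo, Tue afternoon→Rivera, Tue evening→Espinoza+Rivera, Wed morning→Gallo, Wed afternoon→Gallo, Wed evening→Gallo+Espinoza, Thu morning→Espinoza+Rivera.
Loads: Gallo 4/4, Espinoza 3/3, Rivera 4/4, Rossi 1/4, Ekwueme 0/4 — all within limits.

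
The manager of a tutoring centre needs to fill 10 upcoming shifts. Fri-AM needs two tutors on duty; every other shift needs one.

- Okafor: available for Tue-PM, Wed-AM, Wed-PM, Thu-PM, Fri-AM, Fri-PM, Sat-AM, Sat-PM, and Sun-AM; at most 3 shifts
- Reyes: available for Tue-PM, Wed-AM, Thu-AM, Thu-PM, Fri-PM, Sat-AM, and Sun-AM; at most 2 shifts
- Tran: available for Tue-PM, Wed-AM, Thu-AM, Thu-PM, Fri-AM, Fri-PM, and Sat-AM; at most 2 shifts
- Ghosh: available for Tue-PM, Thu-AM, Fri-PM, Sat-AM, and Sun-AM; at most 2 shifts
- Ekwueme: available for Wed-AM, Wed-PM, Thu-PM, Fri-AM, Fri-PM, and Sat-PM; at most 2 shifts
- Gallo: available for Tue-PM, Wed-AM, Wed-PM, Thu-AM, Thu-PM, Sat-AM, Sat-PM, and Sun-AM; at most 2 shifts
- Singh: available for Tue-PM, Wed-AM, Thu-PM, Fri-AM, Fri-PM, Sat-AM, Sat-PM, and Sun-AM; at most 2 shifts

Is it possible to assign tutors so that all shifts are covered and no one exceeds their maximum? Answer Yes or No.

One valid schedule: Tue-PM→Reyes, Wed-AM→Tran, Wed-PM→Okafor, Thu-AM→Reyes, Thu-PM→Tran, Fri-AM→Ekwueme+Singh, Fri-PM→Ghosh, Sat-AM→Ghosh, Sat-PM→Okafor, Sun-AM→Okafor.
Loads: Okafor 3/3, Reyes 2/2, Tran 2/2, Ghosh 2/2, Ekwueme 1/2, Gallo 0/2, Singh 1/2 — all within limits.

Yes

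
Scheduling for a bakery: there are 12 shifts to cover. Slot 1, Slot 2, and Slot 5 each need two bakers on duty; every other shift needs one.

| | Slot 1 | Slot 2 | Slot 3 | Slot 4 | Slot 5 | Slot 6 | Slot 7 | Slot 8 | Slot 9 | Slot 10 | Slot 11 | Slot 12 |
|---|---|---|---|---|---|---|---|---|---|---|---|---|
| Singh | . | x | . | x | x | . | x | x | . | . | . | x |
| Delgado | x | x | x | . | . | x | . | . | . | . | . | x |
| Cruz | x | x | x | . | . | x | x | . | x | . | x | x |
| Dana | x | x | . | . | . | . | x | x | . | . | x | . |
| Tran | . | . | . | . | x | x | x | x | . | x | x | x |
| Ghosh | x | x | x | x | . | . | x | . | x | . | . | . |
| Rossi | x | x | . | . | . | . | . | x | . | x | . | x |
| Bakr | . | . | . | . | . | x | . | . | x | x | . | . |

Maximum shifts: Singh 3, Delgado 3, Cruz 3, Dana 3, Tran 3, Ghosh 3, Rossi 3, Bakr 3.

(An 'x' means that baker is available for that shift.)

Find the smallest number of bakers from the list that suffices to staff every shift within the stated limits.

15 slots to fill and no one can take more than 3, so at least ⌈15/3⌉ = 5 bakers are needed.
Singh, Delgado, Cruz, Dana, and Tran alone can cover everything: Slot 1→Delgado+Cruz, Slot 2→Cruz+Dana, Slot 3→Delgado, Slot 4→Singh, Slot 5→Singh+Tran, Slot 6→Delgado, Slot 7→Dana, Slot 8→Singh, Slot 9→Cruz, Slot 10→Tran, Slot 11→Dana, Slot 12→Tran.

5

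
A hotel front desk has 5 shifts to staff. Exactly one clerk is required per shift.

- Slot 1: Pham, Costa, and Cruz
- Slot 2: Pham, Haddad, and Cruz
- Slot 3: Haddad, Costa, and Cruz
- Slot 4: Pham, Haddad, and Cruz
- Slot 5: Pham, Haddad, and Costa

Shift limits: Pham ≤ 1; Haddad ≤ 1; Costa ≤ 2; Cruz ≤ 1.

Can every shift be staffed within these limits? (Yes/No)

Yes

One valid schedule: Slot 1→Pham, Slot 2→Haddad, Slot 3→Costa, Slot 4→Cruz, Slot 5→Costa.
Loads: Pham 1/1, Haddad 1/1, Costa 2/2, Cruz 1/1 — all within limits.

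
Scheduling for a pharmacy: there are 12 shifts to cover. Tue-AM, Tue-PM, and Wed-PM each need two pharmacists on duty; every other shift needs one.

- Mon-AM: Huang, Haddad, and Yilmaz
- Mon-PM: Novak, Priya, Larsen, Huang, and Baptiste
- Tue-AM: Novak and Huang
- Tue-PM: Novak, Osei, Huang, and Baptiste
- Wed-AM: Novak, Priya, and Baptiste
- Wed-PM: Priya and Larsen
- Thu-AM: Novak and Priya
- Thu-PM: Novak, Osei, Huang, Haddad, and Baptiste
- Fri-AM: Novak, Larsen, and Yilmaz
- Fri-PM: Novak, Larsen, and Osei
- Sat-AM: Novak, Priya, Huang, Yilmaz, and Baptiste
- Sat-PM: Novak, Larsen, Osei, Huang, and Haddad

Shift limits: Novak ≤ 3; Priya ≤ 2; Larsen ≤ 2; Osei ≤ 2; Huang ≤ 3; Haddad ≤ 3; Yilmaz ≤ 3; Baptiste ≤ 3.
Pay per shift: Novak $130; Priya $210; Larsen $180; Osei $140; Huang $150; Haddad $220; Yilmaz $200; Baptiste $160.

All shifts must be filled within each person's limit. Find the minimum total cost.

$2370

Tue-AM can only be covered by Novak and Huang, so that assignment is forced.
Wed-PM can only be covered by Priya and Larsen, so that assignment is forced.
Picking the cheapest available pharmacist for each shift independently would cost $2130, but that ignores the shift limits.
An optimal schedule: Mon-AM→Huang, Mon-PM→Baptiste, Tue-AM→Novak+Huang, Tue-PM→Huang+Baptiste, Wed-AM→Novak, Wed-PM→Larsen+Priya, Thu-AM→Novak, Thu-PM→Baptiste, Fri-AM→Larsen, Fri-PM→Osei, Sat-AM→Yilmaz, Sat-PM→Osei.
Total: 150 + 160 + 130 + 150 + 150 + 160 + 130 + 180 + 210 + 130 + 160 + 180 + 140 + 200 + 140 = $2370.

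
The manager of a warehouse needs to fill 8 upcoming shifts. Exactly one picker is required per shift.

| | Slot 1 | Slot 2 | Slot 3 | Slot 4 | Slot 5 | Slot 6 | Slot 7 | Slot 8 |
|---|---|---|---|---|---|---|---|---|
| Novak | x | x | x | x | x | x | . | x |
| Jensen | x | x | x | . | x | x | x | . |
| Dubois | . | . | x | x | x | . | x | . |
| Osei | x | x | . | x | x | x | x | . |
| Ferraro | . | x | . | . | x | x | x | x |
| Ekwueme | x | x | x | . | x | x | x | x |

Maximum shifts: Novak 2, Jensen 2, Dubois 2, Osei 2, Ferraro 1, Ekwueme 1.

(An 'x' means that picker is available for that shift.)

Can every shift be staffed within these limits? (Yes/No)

One valid schedule: Slot 1→Jensen, Slot 2→Osei, Slot 3→Jensen, Slot 4→Novak, Slot 5→Dubois, Slot 6→Osei, Slot 7→Dubois, Slot 8→Novak.
Loads: Novak 2/2, Jensen 2/2, Dubois 2/2, Osei 2/2, Ferraro 0/1, Ekwueme 0/1 — all within limits.

Yes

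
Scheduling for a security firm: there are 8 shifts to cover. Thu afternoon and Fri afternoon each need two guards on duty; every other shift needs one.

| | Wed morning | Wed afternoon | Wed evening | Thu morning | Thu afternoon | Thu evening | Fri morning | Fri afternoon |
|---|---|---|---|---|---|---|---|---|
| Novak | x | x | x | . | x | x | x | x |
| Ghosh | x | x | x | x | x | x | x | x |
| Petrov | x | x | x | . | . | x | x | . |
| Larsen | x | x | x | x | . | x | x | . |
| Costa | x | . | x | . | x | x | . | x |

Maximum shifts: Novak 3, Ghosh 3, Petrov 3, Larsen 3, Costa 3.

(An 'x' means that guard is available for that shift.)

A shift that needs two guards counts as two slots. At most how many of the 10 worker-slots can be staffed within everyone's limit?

10

Total capacity across all guards is 3+3+3+3+3 = 15, and 10 slots are needed, so at most 10 can be filled.
An assignment achieving 10: Wed morning→Petrov, Wed afternoon→Novak, Wed evening→Petrov, Thu morning→Ghosh, Thu afternoon→Novak+Ghosh, Thu evening→Larsen, Fri morning→Petrov, Fri afternoon→Novak+Ghosh.
Loads: Novak 3/3, Ghosh 3/3, Petrov 3/3, Larsen 1/3, Costa 0/3.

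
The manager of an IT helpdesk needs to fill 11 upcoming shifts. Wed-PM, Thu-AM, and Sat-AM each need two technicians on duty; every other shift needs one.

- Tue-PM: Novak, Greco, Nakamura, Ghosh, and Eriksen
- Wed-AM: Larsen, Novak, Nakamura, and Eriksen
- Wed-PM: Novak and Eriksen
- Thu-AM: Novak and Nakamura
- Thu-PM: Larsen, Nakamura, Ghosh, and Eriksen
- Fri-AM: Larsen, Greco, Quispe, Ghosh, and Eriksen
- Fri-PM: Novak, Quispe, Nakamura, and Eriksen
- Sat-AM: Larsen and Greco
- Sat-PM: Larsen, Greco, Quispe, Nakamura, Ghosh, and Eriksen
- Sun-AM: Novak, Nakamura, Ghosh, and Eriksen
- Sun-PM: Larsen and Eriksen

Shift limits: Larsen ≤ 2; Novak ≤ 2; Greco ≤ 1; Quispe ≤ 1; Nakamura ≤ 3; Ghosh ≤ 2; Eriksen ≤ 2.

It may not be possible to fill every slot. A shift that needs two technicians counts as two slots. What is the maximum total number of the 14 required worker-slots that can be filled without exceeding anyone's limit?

Total capacity across all technicians is 2+2+1+1+3+2+2 = 13, and 14 slots are needed, so at most 13 can be filled.
An assignment achieving 13: Tue-PM→Ghosh, Wed-AM→Nakamura, Wed-PM→Novak+Eriksen, Thu-AM→Novak+Nakamura, Thu-PM→Nakamura, Fri-AM→Eriksen, Fri-PM→Quispe, Sat-AM→Larsen+Greco, Sun-AM→Ghosh, Sun-PM→Larsen.
Loads: Larsen 2/2, Novak 2/2, Greco 1/1, Quispe 1/1, Nakamura 3/3, Ghosh 2/2, Eriksen 2/2.

13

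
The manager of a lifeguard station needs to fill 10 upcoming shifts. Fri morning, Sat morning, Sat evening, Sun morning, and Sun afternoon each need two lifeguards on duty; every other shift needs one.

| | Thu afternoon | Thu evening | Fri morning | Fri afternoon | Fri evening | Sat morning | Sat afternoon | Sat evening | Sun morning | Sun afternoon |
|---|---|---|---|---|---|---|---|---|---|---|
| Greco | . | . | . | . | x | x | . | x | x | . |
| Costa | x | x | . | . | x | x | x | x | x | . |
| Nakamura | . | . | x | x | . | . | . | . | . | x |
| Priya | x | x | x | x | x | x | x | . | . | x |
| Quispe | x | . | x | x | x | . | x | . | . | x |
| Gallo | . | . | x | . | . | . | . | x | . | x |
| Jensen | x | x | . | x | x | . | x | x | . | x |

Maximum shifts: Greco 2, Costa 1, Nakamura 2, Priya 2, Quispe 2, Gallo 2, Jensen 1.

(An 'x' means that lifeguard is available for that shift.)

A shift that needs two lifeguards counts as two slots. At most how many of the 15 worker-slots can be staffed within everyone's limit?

12

Total capacity across all lifeguards is 2+1+2+2+2+2+1 = 12, and 15 slots are needed, so at most 12 can be filled.
An assignment achieving 12: Thu afternoon→Quispe, Thu evening→Priya, Fri morning→Nakamura+Quispe, Fri afternoon→Nakamura, Sat morning→Greco+Priya, Sat afternoon→Jensen, Sat evening→Gallo, Sun morning→Greco+Costa, Sun afternoon→Gallo.
Loads: Greco 2/2, Costa 1/1, Nakamura 2/2, Priya 2/2, Quispe 2/2, Gallo 2/2, Jensen 1/1.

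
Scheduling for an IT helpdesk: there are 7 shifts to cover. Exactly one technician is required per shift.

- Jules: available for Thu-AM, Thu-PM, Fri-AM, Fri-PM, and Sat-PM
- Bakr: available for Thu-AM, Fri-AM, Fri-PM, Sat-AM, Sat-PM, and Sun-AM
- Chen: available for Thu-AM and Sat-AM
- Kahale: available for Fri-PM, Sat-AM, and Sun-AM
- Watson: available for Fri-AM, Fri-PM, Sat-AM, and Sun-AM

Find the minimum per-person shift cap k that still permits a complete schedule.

With 5 technicians and 7 worker-slots to fill, someone must work at least ⌈7/5⌉ = 2 shifts, so k ≥ 2.
k = 2 works: Thu-AM→Bakr, Thu-PM→Jules, Fri-AM→Bakr, Fri-PM→Kahale, Sat-AM→Chen, Sat-PM→Jules, Sun-AM→Kahale.
Loads: Jules 2, Bakr 2, Chen 1, Kahale 2, Watson 0 — all ≤ 2.

2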